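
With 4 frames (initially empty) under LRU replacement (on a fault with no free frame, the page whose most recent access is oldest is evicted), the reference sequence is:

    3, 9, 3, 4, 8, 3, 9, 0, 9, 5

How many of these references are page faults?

3: fault, frames {3}
9: fault, frames {3,9}
3: hit
4: fault, frames {9,3,4}
8: fault, frames {9,3,4,8}
3: hit
9: hit
0: fault, evict 4, frames {8,3,9,0}
9: hit
5: fault, evict 8, frames {3,0,9,5}
Page faults: 6.

6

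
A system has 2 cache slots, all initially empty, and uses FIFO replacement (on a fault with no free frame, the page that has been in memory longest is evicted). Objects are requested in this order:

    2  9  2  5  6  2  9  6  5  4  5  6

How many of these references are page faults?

2 -> fault, frames [2]
9 -> fault, frames [2, 9]
2 -> hit
5 -> fault, evict 2, frames [9, 5]
6 -> fault, evict 9, frames [5, 6]
2 -> fault, evict 5, frames [6, 2]
9 -> fault, evict 6, frames [2, 9]
6 -> fault, evict 2, frames [9, 6]
5 -> fault, evict 9, frames [6, 5]
4 -> fault, evict 6, frames [5, 4]
5 -> hit
6 -> fault, evict 5, frames [4, 6]
Page faults: 10.

10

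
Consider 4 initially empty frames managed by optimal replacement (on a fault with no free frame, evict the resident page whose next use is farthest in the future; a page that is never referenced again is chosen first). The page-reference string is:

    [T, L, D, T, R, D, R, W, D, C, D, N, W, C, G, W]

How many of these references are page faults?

T → miss, frames {T}
L → miss, frames {T,L}
D → miss, frames {T,L,D}
T → hit
R → miss, frames {T,L,D,R}
D → hit
R → hit
W → miss, evict R, frames {T,L,D,W}
D → hit
C → miss, evict L, frames {T,D,W,C}
D → hit
N → miss, evict D, frames {T,W,C,N}
W → hit
C → hit
G → miss, evict N, frames {T,W,C,G}
W → hit
Page faults: 8.

8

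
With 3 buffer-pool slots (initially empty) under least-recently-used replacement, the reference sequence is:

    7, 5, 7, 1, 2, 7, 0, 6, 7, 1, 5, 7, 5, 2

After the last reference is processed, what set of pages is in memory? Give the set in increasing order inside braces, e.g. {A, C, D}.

7: miss, frames {7}
5: miss, frames {7,5}
7: hit
1: miss, frames {5,7,1}
2: miss, evict 5, frames {7,1,2}
7: hit
0: miss, evict 1, frames {2,7,0}
6: miss, evict 2, frames {7,0,6}
7: hit
1: miss, evict 0, frames {6,7,1}
5: miss, evict 6, frames {7,1,5}
7: hit
5: hit
2: miss, evict 1, frames {7,5,2}

{2, 5, 7}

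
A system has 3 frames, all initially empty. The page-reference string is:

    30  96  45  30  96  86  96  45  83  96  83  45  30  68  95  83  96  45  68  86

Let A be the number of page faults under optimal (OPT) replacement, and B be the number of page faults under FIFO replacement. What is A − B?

-4

Under OPT: F F F . . F . . F . . . F F F . . F F F → 11 faults.
Under FIFO: F F F . . F . . F F . F F F F F F F F F → 15 faults.
A − B = 11 − 15 = -4.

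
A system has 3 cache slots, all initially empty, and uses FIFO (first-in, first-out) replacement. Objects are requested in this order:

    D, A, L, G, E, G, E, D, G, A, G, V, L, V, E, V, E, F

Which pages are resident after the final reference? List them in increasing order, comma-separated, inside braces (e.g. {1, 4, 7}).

D → miss, frames [D]
A → miss, frames [D, A]
L → miss, frames [D, A, L]
G → miss, evict D, frames [A, L, G]
E → miss, evict A, frames [L, G, E]
G → hit
E → hit
D → miss, evict L, frames [G, E, D]
G → hit
A → miss, evict G, frames [E, D, A]
G → miss, evict E, frames [D, A, G]
V → miss, evict D, frames [A, G, V]
L → miss, evict A, frames [G, V, L]
V → hit
E → miss, evict G, frames [V, L, E]
V → hit
E → hit
F → miss, evict V, frames [L, E, F]

{E, F, L}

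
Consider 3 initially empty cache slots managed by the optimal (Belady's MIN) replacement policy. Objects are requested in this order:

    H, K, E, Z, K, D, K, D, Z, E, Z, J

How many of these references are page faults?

7

H → miss, frames (H)
K → miss, frames (H K)
E → miss, frames (H K E)
Z → miss, evict H, frames (K E Z)
K → hit
D → miss, evict E, frames (K Z D)
K → hit
D → hit
Z → hit
E → miss, evict D, frames (K Z E)
Z → hit
J → miss, evict E, frames (K Z J)
Page faults: 7.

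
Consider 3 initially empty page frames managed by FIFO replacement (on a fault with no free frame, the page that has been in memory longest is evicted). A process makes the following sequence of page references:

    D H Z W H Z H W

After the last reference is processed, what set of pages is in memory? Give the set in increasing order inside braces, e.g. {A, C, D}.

D: miss, frames {D}
H: miss, frames {D,H}
Z: miss, frames {D,H,Z}
W: miss, evict D, frames {H,Z,W}
H: hit
Z: hit
H: hit
W: hit

{H, W, Z}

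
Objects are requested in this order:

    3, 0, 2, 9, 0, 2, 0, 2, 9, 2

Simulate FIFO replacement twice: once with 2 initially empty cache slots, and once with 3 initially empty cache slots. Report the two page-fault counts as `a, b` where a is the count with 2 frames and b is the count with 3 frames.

2 frames: F F F F F F . . F . → 7 faults.
3 frames: F F F F . . . . . . → 4 faults.
4 < 7: adding a frame reduced faults, as is typical.

7, 4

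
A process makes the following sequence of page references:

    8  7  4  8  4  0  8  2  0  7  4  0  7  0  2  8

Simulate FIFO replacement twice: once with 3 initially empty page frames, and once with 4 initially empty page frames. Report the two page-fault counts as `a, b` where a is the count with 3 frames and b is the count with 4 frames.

11, 6

3 frames: F F F . . F F F . F F F . . F F → 11 faults.
4 frames: F F F . . F . F . . . . . . . F → 6 faults.
6 < 11: adding a frame reduced faults, as is typical.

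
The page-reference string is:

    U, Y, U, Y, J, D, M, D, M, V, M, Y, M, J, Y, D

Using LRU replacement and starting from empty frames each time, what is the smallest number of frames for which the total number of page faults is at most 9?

3

f=1: 16 faults
f=2: 10 faults
f=3: 9 faults
f=4: 9 faults
f=5: 6 faults
f=6: 6 faults
Smallest f with faults ≤ 9 is 3.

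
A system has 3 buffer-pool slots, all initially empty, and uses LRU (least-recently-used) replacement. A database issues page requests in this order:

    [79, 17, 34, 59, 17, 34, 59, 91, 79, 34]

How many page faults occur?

7

79: fault, frames {79}
17: fault, frames {79,17}
34: fault, frames {79,17,34}
59: fault, evict 79, frames {17,34,59}
17: hit
34: hit
59: hit
91: fault, evict 17, frames {34,59,91}
79: fault, evict 34, frames {59,91,79}
34: fault, evict 59, frames {91,79,34}
Page faults: 7.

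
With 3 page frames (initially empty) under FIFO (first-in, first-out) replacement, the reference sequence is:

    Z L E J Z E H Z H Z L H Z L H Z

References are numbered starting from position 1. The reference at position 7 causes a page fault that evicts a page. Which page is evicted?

E

pos 1: Z → fault, frames [Z]
pos 2: L → fault, frames [Z, L]
pos 3: E → fault, frames [Z, L, E]
pos 4: J → fault, evict Z, frames [L, E, J]
pos 5: Z → fault, evict L, frames [E, J, Z]
pos 6: E → hit
pos 7: H → fault, evict E, frames [J, Z, H]
At position 7, page E is evicted.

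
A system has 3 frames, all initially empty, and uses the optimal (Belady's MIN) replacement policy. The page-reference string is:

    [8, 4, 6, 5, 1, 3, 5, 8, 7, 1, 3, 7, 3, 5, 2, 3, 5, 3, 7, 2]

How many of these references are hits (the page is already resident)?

9

8 → miss, frames (8)
4 → miss, frames (8 4)
6 → miss, frames (8 4 6)
5 → miss, evict 6, frames (8 4 5)
1 → miss, evict 4, frames (8 5 1)
3 → miss, evict 1, frames (8 5 3)
5 → hit
8 → hit
7 → miss, evict 8, frames (5 3 7)
1 → miss, evict 5, frames (3 7 1)
3 → hit
7 → hit
3 → hit
5 → miss, evict 1, frames (3 7 5)
2 → miss, evict 7, frames (3 5 2)
3 → hit
5 → hit
3 → hit
7 → miss, evict 5, frames (3 2 7)
2 → hit
Hits: 9.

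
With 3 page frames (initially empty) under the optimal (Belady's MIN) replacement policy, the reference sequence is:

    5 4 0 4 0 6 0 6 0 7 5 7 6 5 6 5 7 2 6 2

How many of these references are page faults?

5 → miss, frames [5]
4 → miss, frames [5, 4]
0 → miss, frames [5, 4, 0]
4 → hit
0 → hit
6 → miss, evict 4, frames [5, 0, 6]
0 → hit
6 → hit
0 → hit
7 → miss, evict 0, frames [5, 6, 7]
5 → hit
7 → hit
6 → hit
5 → hit
6 → hit
5 → hit
7 → hit
2 → miss, evict 7, frames [5, 6, 2]
6 → hit
2 → hit
Page faults: 6.

6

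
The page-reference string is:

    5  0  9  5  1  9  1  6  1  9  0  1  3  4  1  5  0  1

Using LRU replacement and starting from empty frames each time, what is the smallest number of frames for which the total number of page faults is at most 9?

5

f=1: 18 faults
f=2: 16 faults
f=3: 10 faults
f=4: 10 faults
f=5: 8 faults
f=6: 8 faults
f=7: 7 faults
Smallest f with faults ≤ 9 is 5.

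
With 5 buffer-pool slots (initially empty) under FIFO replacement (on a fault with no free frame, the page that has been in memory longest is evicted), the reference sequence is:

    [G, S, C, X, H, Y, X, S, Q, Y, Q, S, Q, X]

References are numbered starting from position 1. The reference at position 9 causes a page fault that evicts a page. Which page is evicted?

S

pos 1: G: miss, frames {G}
pos 2: S: miss, frames {G,S}
pos 3: C: miss, frames {G,S,C}
pos 4: X: miss, frames {G,S,C,X}
pos 5: H: miss, frames {G,S,C,X,H}
pos 6: Y: miss, evict G, frames {S,C,X,H,Y}
pos 7: X: hit
pos 8: S: hit
pos 9: Q: miss, evict S, frames {C,X,H,Y,Q}
At position 9, page S is evicted.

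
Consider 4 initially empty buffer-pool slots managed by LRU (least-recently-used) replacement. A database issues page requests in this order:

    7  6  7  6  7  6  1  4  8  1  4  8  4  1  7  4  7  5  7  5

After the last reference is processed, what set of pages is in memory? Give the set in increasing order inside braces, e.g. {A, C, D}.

7 -> miss, frames {7}
6 -> miss, frames {7,6}
7 -> hit
6 -> hit
7 -> hit
6 -> hit
1 -> miss, frames {7,6,1}
4 -> miss, frames {7,6,1,4}
8 -> miss, evict 7, frames {6,1,4,8}
1 -> hit
4 -> hit
8 -> hit
4 -> hit
1 -> hit
7 -> miss, evict 6, frames {8,4,1,7}
4 -> hit
7 -> hit
5 -> miss, evict 8, frames {1,4,7,5}
7 -> hit
5 -> hit

{1, 4, 5, 7}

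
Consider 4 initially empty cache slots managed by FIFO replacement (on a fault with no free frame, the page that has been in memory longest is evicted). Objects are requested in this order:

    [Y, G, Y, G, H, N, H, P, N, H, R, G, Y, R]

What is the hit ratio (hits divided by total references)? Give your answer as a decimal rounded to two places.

0.43

Y → fault, frames (Y)
G → fault, frames (Y G)
Y → hit
G → hit
H → fault, frames (Y G H)
N → fault, frames (Y G H N)
H → hit
P → fault, evict Y, frames (G H N P)
N → hit
H → hit
R → fault, evict G, frames (H N P R)
G → fault, evict H, frames (N P R G)
Y → fault, evict N, frames (P R G Y)
R → hit
Hits: 6 of 14 references → 6/14 = 0.4286.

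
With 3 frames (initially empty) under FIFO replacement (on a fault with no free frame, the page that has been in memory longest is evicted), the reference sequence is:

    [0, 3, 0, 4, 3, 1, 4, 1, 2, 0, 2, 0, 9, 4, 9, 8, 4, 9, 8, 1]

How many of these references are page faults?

0 -> miss, frames (0)
3 -> miss, frames (0 3)
0 -> hit
4 -> miss, frames (0 3 4)
3 -> hit
1 -> miss, evict 0, frames (3 4 1)
4 -> hit
1 -> hit
2 -> miss, evict 3, frames (4 1 2)
0 -> miss, evict 4, frames (1 2 0)
2 -> hit
0 -> hit
9 -> miss, evict 1, frames (2 0 9)
4 -> miss, evict 2, frames (0 9 4)
9 -> hit
8 -> miss, evict 0, frames (9 4 8)
4 -> hit
9 -> hit
8 -> hit
1 -> miss, evict 9, frames (4 8 1)
Page faults: 10.

10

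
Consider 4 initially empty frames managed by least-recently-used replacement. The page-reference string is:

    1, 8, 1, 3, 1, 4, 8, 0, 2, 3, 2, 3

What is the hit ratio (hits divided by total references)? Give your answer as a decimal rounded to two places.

0.42

1 → fault, frames {1}
8 → fault, frames {1,8}
1 → hit
3 → fault, frames {8,1,3}
1 → hit
4 → fault, frames {8,3,1,4}
8 → hit
0 → fault, evict 3, frames {1,4,8,0}
2 → fault, evict 1, frames {4,8,0,2}
3 → fault, evict 4, frames {8,0,2,3}
2 → hit
3 → hit
Hits: 5 of 12 references → 5/12 = 0.4167.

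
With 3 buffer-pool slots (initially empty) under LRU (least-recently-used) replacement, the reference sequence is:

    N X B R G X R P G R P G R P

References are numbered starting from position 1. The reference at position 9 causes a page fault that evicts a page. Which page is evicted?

X

pos 1: N -> fault, frames {N}
pos 2: X -> fault, frames {N,X}
pos 3: B -> fault, frames {N,X,B}
pos 4: R -> fault, evict N, frames {X,B,R}
pos 5: G -> fault, evict X, frames {B,R,G}
pos 6: X -> fault, evict B, frames {R,G,X}
pos 7: R -> hit
pos 8: P -> fault, evict G, frames {X,R,P}
pos 9: G -> fault, evict X, frames {R,P,G}
At position 9, page X is evicted.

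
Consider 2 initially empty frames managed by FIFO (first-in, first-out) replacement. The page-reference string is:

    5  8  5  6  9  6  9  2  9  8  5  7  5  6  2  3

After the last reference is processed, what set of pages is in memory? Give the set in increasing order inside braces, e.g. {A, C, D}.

5: fault, frames [5]
8: fault, frames [5, 8]
5: hit
6: fault, evict 5, frames [8, 6]
9: fault, evict 8, frames [6, 9]
6: hit
9: hit
2: fault, evict 6, frames [9, 2]
9: hit
8: fault, evict 9, frames [2, 8]
5: fault, evict 2, frames [8, 5]
7: fault, evict 8, frames [5, 7]
5: hit
6: fault, evict 5, frames [7, 6]
2: fault, evict 7, frames [6, 2]
3: fault, evict 6, frames [2, 3]

{2, 3}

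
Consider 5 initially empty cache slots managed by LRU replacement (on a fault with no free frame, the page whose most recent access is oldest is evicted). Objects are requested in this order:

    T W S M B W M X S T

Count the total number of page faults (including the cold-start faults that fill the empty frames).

T → fault, frames (T)
W → fault, frames (T W)
S → fault, frames (T W S)
M → fault, frames (T W S M)
B → fault, frames (T W S M B)
W → hit
M → hit
X → fault, evict T, frames (S B W M X)
S → hit
T → fault, evict B, frames (W M X S T)
Page faults: 7.

7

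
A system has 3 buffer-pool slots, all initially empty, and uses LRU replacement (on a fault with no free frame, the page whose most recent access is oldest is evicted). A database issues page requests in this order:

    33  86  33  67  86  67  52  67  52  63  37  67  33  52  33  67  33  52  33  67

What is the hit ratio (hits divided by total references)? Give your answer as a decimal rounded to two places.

0.55

33 -> miss, frames [33]
86 -> miss, frames [33, 86]
33 -> hit
67 -> miss, frames [86, 33, 67]
86 -> hit
67 -> hit
52 -> miss, evict 33, frames [86, 67, 52]
67 -> hit
52 -> hit
63 -> miss, evict 86, frames [67, 52, 63]
37 -> miss, evict 67, frames [52, 63, 37]
67 -> miss, evict 52, frames [63, 37, 67]
33 -> miss, evict 63, frames [37, 67, 33]
52 -> miss, evict 37, frames [67, 33, 52]
33 -> hit
67 -> hit
33 -> hit
52 -> hit
33 -> hit
67 -> hit
Hits: 11 of 20 references → 11/20 = 0.5500.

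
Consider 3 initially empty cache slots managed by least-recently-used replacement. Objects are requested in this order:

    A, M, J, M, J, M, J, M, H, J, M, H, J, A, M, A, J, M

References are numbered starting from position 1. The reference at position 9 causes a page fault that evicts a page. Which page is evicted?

A

pos 1: A: fault, frames (A)
pos 2: M: fault, frames (A M)
pos 3: J: fault, frames (A M J)
pos 4: M: hit
pos 5: J: hit
pos 6: M: hit
pos 7: J: hit
pos 8: M: hit
pos 9: H: fault, evict A, frames (J M H)
At position 9, page A is evicted.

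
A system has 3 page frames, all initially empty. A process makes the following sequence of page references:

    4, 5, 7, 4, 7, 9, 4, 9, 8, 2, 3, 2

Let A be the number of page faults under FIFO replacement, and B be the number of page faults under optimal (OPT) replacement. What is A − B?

Under FIFO: F F F . . F F . F F F . → 8 faults.
Under OPT: F F F . . F . . F F F . → 7 faults.
A − B = 8 − 7 = 1.

1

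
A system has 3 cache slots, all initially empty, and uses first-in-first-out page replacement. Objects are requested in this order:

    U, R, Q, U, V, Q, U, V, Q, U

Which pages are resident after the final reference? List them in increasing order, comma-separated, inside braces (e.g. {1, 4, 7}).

{Q, U, V}

U → miss, frames (U)
R → miss, frames (U R)
Q → miss, frames (U R Q)
U → hit
V → miss, evict U, frames (R Q V)
Q → hit
U → miss, evict R, frames (Q V U)
V → hit
Q → hit
U → hit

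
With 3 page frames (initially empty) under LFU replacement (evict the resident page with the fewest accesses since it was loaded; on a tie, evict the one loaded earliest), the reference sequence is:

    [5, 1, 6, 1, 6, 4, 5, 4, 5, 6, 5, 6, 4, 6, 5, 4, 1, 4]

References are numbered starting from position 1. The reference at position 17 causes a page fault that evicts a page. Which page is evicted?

pos 1: 5 → miss, frames [5]
pos 2: 1 → miss, frames [5, 1]
pos 3: 6 → miss, frames [5, 1, 6]
pos 4: 1 → hit
pos 5: 6 → hit
pos 6: 4 → miss, evict 5, frames [1, 6, 4]
pos 7: 5 → miss, evict 4, frames [1, 6, 5]
pos 8: 4 → miss, evict 5, frames [1, 6, 4]
pos 9: 5 → miss, evict 4, frames [1, 6, 5]
pos 10: 6 → hit
pos 11: 5 → hit
pos 12: 6 → hit
pos 13: 4 → miss, evict 1, frames [6, 5, 4]
pos 14: 6 → hit
pos 15: 5 → hit
pos 16: 4 → hit
pos 17: 1 → miss, evict 4, frames [6, 5, 1]
At position 17, page 4 is evicted.

4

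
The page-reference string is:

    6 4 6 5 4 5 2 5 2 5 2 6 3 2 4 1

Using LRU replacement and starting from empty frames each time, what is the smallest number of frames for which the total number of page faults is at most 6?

5

f=1: 16 faults
f=2: 10 faults
f=3: 8 faults
f=4: 7 faults
f=5: 6 faults
f=6: 6 faults
Smallest f with faults ≤ 6 is 5.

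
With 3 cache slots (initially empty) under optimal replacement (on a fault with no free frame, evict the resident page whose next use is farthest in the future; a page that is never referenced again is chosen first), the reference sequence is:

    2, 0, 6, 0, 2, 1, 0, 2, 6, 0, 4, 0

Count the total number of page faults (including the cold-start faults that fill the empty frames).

6

2 → fault, frames [2]
0 → fault, frames [2, 0]
6 → fault, frames [2, 0, 6]
0 → hit
2 → hit
1 → fault, evict 6, frames [2, 0, 1]
0 → hit
2 → hit
6 → fault, evict 1, frames [2, 0, 6]
0 → hit
4 → fault, evict 6, frames [2, 0, 4]
0 → hit
Page faults: 6.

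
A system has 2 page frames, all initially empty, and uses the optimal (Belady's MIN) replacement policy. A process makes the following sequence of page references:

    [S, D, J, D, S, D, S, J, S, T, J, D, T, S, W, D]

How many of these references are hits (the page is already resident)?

7

S: miss, frames {S}
D: miss, frames {S,D}
J: miss, evict S, frames {D,J}
D: hit
S: miss, evict J, frames {D,S}
D: hit
S: hit
J: miss, evict D, frames {S,J}
S: hit
T: miss, evict S, frames {J,T}
J: hit
D: miss, evict J, frames {T,D}
T: hit
S: miss, evict T, frames {D,S}
W: miss, evict S, frames {D,W}
D: hit
Hits: 7.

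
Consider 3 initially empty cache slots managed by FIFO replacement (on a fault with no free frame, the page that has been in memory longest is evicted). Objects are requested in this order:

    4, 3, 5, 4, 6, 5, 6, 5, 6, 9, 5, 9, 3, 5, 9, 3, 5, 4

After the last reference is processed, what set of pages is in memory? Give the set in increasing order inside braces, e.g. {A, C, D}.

4 -> fault, frames [4]
3 -> fault, frames [4, 3]
5 -> fault, frames [4, 3, 5]
4 -> hit
6 -> fault, evict 4, frames [3, 5, 6]
5 -> hit
6 -> hit
5 -> hit
6 -> hit
9 -> fault, evict 3, frames [5, 6, 9]
5 -> hit
9 -> hit
3 -> fault, evict 5, frames [6, 9, 3]
5 -> fault, evict 6, frames [9, 3, 5]
9 -> hit
3 -> hit
5 -> hit
4 -> fault, evict 9, frames [3, 5, 4]

{3, 4, 5}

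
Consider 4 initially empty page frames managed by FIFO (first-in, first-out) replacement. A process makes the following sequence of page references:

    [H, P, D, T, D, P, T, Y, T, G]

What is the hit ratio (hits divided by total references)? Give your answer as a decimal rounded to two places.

0.40

H -> fault, frames [H]
P -> fault, frames [H, P]
D -> fault, frames [H, P, D]
T -> fault, frames [H, P, D, T]
D -> hit
P -> hit
T -> hit
Y -> fault, evict H, frames [P, D, T, Y]
T -> hit
G -> fault, evict P, frames [D, T, Y, G]
Hits: 4 of 10 references → 4/10 = 0.4000.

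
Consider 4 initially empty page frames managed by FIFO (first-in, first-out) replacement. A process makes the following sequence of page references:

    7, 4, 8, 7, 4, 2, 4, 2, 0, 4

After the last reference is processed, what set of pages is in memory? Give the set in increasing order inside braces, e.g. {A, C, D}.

7 -> miss, frames [7]
4 -> miss, frames [7, 4]
8 -> miss, frames [7, 4, 8]
7 -> hit
4 -> hit
2 -> miss, frames [7, 4, 8, 2]
4 -> hit
2 -> hit
0 -> miss, evict 7, frames [4, 8, 2, 0]
4 -> hit

{0, 2, 4, 8}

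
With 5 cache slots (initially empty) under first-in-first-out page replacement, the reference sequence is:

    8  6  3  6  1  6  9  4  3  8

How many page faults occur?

8 -> fault, frames [8]
6 -> fault, frames [8, 6]
3 -> fault, frames [8, 6, 3]
6 -> hit
1 -> fault, frames [8, 6, 3, 1]
6 -> hit
9 -> fault, frames [8, 6, 3, 1, 9]
4 -> fault, evict 8, frames [6, 3, 1, 9, 4]
3 -> hit
8 -> fault, evict 6, frames [3, 1, 9, 4, 8]
Page faults: 7.

7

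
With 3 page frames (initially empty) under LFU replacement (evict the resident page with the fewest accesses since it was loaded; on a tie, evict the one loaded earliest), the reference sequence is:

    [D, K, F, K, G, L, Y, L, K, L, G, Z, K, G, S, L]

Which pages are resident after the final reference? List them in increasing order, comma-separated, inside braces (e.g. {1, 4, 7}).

{K, L, S}

D: fault, frames {D}
K: fault, frames {D,K}
F: fault, frames {D,K,F}
K: hit
G: fault, evict D, frames {K,F,G}
L: fault, evict F, frames {K,G,L}
Y: fault, evict G, frames {K,L,Y}
L: hit
K: hit
L: hit
G: fault, evict Y, frames {K,L,G}
Z: fault, evict G, frames {K,L,Z}
K: hit
G: fault, evict Z, frames {K,L,G}
S: fault, evict G, frames {K,L,S}
L: hit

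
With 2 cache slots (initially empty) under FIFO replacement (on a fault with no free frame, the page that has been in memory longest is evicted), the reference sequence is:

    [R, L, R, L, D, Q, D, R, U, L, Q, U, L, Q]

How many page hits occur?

R → fault, frames [R]
L → fault, frames [R, L]
R → hit
L → hit
D → fault, evict R, frames [L, D]
Q → fault, evict L, frames [D, Q]
D → hit
R → fault, evict D, frames [Q, R]
U → fault, evict Q, frames [R, U]
L → fault, evict R, frames [U, L]
Q → fault, evict U, frames [L, Q]
U → fault, evict L, frames [Q, U]
L → fault, evict Q, frames [U, L]
Q → fault, evict U, frames [L, Q]
Hits: 3.

3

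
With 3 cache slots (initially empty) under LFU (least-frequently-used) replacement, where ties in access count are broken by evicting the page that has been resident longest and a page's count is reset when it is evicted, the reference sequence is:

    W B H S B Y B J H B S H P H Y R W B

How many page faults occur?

W -> fault, frames [W]
B -> fault, frames [W, B]
H -> fault, frames [W, B, H]
S -> fault, evict W, frames [B, H, S]
B -> hit
Y -> fault, evict H, frames [B, S, Y]
B -> hit
J -> fault, evict S, frames [B, Y, J]
H -> fault, evict Y, frames [B, J, H]
B -> hit
S -> fault, evict J, frames [B, H, S]
H -> hit
P -> fault, evict S, frames [B, H, P]
H -> hit
Y -> fault, evict P, frames [B, H, Y]
R -> fault, evict Y, frames [B, H, R]
W -> fault, evict R, frames [B, H, W]
B -> hit
Page faults: 12.

12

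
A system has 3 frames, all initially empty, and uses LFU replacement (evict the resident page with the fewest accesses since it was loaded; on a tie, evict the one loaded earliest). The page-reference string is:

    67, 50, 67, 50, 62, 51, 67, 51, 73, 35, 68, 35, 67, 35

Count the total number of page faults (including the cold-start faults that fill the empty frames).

67: fault, frames [67]
50: fault, frames [67, 50]
67: hit
50: hit
62: fault, frames [67, 50, 62]
51: fault, evict 62, frames [67, 50, 51]
67: hit
51: hit
73: fault, evict 50, frames [67, 51, 73]
35: fault, evict 73, frames [67, 51, 35]
68: fault, evict 35, frames [67, 51, 68]
35: fault, evict 68, frames [67, 51, 35]
67: hit
35: hit
Page faults: 8.

8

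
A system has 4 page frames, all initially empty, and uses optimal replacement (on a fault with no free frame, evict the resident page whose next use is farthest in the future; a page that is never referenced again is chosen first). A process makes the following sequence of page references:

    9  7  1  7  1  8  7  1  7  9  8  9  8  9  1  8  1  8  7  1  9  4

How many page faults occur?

5

9 → miss, frames {9}
7 → miss, frames {9,7}
1 → miss, frames {9,7,1}
7 → hit
1 → hit
8 → miss, frames {9,7,1,8}
7 → hit
1 → hit
7 → hit
9 → hit
8 → hit
9 → hit
8 → hit
9 → hit
1 → hit
8 → hit
1 → hit
8 → hit
7 → hit
1 → hit
9 → hit
4 → miss, evict 8, frames {9,7,1,4}
Page faults: 5.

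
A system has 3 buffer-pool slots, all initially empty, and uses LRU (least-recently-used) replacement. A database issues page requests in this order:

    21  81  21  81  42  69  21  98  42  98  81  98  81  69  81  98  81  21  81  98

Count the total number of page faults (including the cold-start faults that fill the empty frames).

10

21 → fault, frames {21}
81 → fault, frames {21,81}
21 → hit
81 → hit
42 → fault, frames {21,81,42}
69 → fault, evict 21, frames {81,42,69}
21 → fault, evict 81, frames {42,69,21}
98 → fault, evict 42, frames {69,21,98}
42 → fault, evict 69, frames {21,98,42}
98 → hit
81 → fault, evict 21, frames {42,98,81}
98 → hit
81 → hit
69 → fault, evict 42, frames {98,81,69}
81 → hit
98 → hit
81 → hit
21 → fault, evict 69, frames {98,81,21}
81 → hit
98 → hit
Page faults: 10.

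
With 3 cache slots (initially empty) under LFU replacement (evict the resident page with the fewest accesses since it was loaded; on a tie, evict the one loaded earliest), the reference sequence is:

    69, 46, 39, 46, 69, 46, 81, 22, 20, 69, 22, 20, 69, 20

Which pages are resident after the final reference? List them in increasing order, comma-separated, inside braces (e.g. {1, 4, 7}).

{20, 46, 69}

69: fault, frames {69}
46: fault, frames {69,46}
39: fault, frames {69,46,39}
46: hit
69: hit
46: hit
81: fault, evict 39, frames {69,46,81}
22: fault, evict 81, frames {69,46,22}
20: fault, evict 22, frames {69,46,20}
69: hit
22: fault, evict 20, frames {69,46,22}
20: fault, evict 22, frames {69,46,20}
69: hit
20: hit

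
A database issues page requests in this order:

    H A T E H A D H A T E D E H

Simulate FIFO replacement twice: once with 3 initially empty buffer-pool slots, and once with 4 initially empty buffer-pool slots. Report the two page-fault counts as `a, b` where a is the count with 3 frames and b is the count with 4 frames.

3 frames: F F F F F F F . . F F . . F → 10 faults.
4 frames: F F F F . . F F F F F F . F → 11 faults.
11 > 10: adding a frame increased faults — Belady's anomaly.

10, 11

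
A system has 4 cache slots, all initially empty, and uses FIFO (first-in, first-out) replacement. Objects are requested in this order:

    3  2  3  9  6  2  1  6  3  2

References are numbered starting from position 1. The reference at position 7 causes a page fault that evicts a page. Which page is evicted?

3

pos 1: 3 -> fault, frames {3}
pos 2: 2 -> fault, frames {3,2}
pos 3: 3 -> hit
pos 4: 9 -> fault, frames {3,2,9}
pos 5: 6 -> fault, frames {3,2,9,6}
pos 6: 2 -> hit
pos 7: 1 -> fault, evict 3, frames {2,9,6,1}
At position 7, page 3 is evicted.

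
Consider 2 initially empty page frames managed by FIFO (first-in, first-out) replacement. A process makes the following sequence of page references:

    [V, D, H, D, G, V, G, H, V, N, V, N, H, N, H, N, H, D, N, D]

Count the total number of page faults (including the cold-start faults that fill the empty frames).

V -> fault, frames (V)
D -> fault, frames (V D)
H -> fault, evict V, frames (D H)
D -> hit
G -> fault, evict D, frames (H G)
V -> fault, evict H, frames (G V)
G -> hit
H -> fault, evict G, frames (V H)
V -> hit
N -> fault, evict V, frames (H N)
V -> fault, evict H, frames (N V)
N -> hit
H -> fault, evict N, frames (V H)
N -> fault, evict V, frames (H N)
H -> hit
N -> hit
H -> hit
D -> fault, evict H, frames (N D)
N -> hit
D -> hit
Page faults: 11.

11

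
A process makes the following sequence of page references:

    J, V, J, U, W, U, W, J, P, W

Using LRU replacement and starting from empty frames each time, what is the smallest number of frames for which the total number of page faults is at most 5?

f=1: 10 faults
f=2: 7 faults
f=3: 5 faults
f=4: 5 faults
f=5: 5 faults
Smallest f with faults ≤ 5 is 3.

3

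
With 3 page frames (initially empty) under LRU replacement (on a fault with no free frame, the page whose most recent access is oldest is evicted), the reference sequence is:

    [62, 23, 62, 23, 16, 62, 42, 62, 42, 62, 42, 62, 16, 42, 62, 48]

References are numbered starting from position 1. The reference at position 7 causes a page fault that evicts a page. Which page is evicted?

23

pos 1: 62 → fault, frames (62)
pos 2: 23 → fault, frames (62 23)
pos 3: 62 → hit
pos 4: 23 → hit
pos 5: 16 → fault, frames (62 23 16)
pos 6: 62 → hit
pos 7: 42 → fault, evict 23, frames (16 62 42)
At position 7, page 23 is evicted.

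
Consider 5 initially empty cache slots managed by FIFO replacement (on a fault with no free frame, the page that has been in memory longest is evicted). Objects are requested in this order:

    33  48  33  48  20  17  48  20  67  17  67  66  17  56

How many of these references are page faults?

7

33 -> miss, frames (33)
48 -> miss, frames (33 48)
33 -> hit
48 -> hit
20 -> miss, frames (33 48 20)
17 -> miss, frames (33 48 20 17)
48 -> hit
20 -> hit
67 -> miss, frames (33 48 20 17 67)
17 -> hit
67 -> hit
66 -> miss, evict 33, frames (48 20 17 67 66)
17 -> hit
56 -> miss, evict 48, frames (20 17 67 66 56)
Page faults: 7.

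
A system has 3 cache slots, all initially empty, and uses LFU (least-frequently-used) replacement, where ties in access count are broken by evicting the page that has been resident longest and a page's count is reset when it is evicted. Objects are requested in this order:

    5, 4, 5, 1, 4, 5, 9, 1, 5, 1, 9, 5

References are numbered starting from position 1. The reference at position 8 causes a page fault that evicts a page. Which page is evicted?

9

pos 1: 5 -> miss, frames {5}
pos 2: 4 -> miss, frames {5,4}
pos 3: 5 -> hit
pos 4: 1 -> miss, frames {5,4,1}
pos 5: 4 -> hit
pos 6: 5 -> hit
pos 7: 9 -> miss, evict 1, frames {5,4,9}
pos 8: 1 -> miss, evict 9, frames {5,4,1}
At position 8, page 9 is evicted.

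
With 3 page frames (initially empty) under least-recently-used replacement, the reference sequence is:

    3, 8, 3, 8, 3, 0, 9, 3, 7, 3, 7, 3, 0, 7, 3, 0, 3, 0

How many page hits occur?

12

3 → fault, frames [3]
8 → fault, frames [3, 8]
3 → hit
8 → hit
3 → hit
0 → fault, frames [8, 3, 0]
9 → fault, evict 8, frames [3, 0, 9]
3 → hit
7 → fault, evict 0, frames [9, 3, 7]
3 → hit
7 → hit
3 → hit
0 → fault, evict 9, frames [7, 3, 0]
7 → hit
3 → hit
0 → hit
3 → hit
0 → hit
Hits: 12.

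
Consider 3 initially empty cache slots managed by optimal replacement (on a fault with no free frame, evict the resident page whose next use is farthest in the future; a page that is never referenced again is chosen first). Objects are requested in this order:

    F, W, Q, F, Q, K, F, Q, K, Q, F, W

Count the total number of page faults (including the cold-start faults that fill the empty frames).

5

F -> fault, frames {F}
W -> fault, frames {F,W}
Q -> fault, frames {F,W,Q}
F -> hit
Q -> hit
K -> fault, evict W, frames {F,Q,K}
F -> hit
Q -> hit
K -> hit
Q -> hit
F -> hit
W -> fault, evict K, frames {F,Q,W}
Page faults: 5.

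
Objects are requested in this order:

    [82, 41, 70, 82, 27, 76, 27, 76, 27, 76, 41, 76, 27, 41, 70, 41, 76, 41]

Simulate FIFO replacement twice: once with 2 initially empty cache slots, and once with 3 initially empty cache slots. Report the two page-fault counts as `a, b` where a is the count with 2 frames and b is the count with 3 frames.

11, 7

2 frames: F F F F F F . . . . F . F . F F F . → 11 faults.
3 frames: F F F . F F . . . . F . . . F . . . → 7 faults.
7 < 11: adding a frame reduced faults, as is typical.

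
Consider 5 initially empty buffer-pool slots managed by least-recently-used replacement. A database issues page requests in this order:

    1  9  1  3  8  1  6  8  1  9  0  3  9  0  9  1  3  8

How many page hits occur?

11

1 → miss, frames (1)
9 → miss, frames (1 9)
1 → hit
3 → miss, frames (9 1 3)
8 → miss, frames (9 1 3 8)
1 → hit
6 → miss, frames (9 3 8 1 6)
8 → hit
1 → hit
9 → hit
0 → miss, evict 3, frames (6 8 1 9 0)
3 → miss, evict 6, frames (8 1 9 0 3)
9 → hit
0 → hit
9 → hit
1 → hit
3 → hit
8 → hit
Hits: 11.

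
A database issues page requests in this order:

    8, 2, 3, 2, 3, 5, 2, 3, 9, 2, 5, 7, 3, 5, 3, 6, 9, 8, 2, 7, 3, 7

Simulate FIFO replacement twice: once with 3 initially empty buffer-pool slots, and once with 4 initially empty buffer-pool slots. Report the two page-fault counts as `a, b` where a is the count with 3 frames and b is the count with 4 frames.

3 frames: F F F . . F . . F F . F F F . F F F F F F . → 15 faults.
4 frames: F F F . . F . . F . . F . . . F . F F . F F → 11 faults.
11 < 15: adding a frame reduced faults, as is typical.

15, 11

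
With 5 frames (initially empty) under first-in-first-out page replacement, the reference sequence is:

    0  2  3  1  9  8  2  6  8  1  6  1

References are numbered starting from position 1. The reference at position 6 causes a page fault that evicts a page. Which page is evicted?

pos 1: 0: miss, frames (0)
pos 2: 2: miss, frames (0 2)
pos 3: 3: miss, frames (0 2 3)
pos 4: 1: miss, frames (0 2 3 1)
pos 5: 9: miss, frames (0 2 3 1 9)
pos 6: 8: miss, evict 0, frames (2 3 1 9 8)
At position 6, page 0 is evicted.

0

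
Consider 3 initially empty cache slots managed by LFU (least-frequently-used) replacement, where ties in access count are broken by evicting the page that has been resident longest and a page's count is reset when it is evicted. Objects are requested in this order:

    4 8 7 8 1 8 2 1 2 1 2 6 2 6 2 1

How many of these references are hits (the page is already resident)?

10

4 -> fault, frames [4]
8 -> fault, frames [4, 8]
7 -> fault, frames [4, 8, 7]
8 -> hit
1 -> fault, evict 4, frames [8, 7, 1]
8 -> hit
2 -> fault, evict 7, frames [8, 1, 2]
1 -> hit
2 -> hit
1 -> hit
2 -> hit
6 -> fault, evict 8, frames [1, 2, 6]
2 -> hit
6 -> hit
2 -> hit
1 -> hit
Hits: 10.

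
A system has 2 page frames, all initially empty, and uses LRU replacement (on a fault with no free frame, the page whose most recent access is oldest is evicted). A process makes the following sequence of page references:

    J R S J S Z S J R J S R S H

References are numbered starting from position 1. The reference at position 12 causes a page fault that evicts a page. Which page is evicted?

J

pos 1: J -> miss, frames {J}
pos 2: R -> miss, frames {J,R}
pos 3: S -> miss, evict J, frames {R,S}
pos 4: J -> miss, evict R, frames {S,J}
pos 5: S -> hit
pos 6: Z -> miss, evict J, frames {S,Z}
pos 7: S -> hit
pos 8: J -> miss, evict Z, frames {S,J}
pos 9: R -> miss, evict S, frames {J,R}
pos 10: J -> hit
pos 11: S -> miss, evict R, frames {J,S}
pos 12: R -> miss, evict J, frames {S,R}
At position 12, page J is evicted.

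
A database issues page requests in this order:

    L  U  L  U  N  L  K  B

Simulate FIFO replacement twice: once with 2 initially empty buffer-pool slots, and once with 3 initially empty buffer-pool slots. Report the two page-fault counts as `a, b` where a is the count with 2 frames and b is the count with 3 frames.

2 frames: F F . . F F F F → 6 faults.
3 frames: F F . . F . F F → 5 faults.
5 < 6: adding a frame reduced faults, as is typical.

6, 5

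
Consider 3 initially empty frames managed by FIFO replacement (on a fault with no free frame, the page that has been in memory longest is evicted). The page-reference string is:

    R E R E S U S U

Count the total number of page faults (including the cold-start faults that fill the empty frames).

R → fault, frames {R}
E → fault, frames {R,E}
R → hit
E → hit
S → fault, frames {R,E,S}
U → fault, evict R, frames {E,S,U}
S → hit
U → hit
Page faults: 4.

4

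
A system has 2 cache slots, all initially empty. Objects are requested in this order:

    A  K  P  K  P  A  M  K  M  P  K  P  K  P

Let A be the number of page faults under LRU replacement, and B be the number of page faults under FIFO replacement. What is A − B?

1

Under LRU: F F F . . F F F . F F . . . → 8 faults.
Under FIFO: F F F . . F F F . F . . . . → 7 faults.
A − B = 8 − 7 = 1.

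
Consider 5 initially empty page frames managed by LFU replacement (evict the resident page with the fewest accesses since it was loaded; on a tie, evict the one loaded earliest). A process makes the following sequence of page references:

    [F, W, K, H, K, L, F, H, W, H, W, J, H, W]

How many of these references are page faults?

F → miss, frames (F)
W → miss, frames (F W)
K → miss, frames (F W K)
H → miss, frames (F W K H)
K → hit
L → miss, frames (F W K H L)
F → hit
H → hit
W → hit
H → hit
W → hit
J → miss, evict L, frames (F W K H J)
H → hit
W → hit
Page faults: 6.

6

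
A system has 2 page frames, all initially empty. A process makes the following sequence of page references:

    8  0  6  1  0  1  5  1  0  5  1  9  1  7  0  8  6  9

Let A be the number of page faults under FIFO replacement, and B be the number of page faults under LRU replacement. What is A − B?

Under FIFO: F F F F F . F F F F F F . F F F F F → 16 faults.
Under LRU: F F F F F . F . F F F F . F F F F F → 15 faults.
A − B = 16 − 15 = 1.

1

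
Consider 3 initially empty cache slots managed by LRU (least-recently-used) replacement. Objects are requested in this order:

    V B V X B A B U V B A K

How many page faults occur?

8

V: miss, frames [V]
B: miss, frames [V, B]
V: hit
X: miss, frames [B, V, X]
B: hit
A: miss, evict V, frames [X, B, A]
B: hit
U: miss, evict X, frames [A, B, U]
V: miss, evict A, frames [B, U, V]
B: hit
A: miss, evict U, frames [V, B, A]
K: miss, evict V, frames [B, A, K]
Page faults: 8.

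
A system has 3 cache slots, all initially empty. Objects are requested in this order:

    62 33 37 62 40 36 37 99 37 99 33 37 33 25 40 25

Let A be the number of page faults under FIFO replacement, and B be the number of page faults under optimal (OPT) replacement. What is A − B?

Under FIFO: F F F . F F . F F . F . . F F . → 10 faults.
Under OPT: F F F . F F . F . . . . . F F . → 8 faults.
A − B = 10 − 8 = 2.

2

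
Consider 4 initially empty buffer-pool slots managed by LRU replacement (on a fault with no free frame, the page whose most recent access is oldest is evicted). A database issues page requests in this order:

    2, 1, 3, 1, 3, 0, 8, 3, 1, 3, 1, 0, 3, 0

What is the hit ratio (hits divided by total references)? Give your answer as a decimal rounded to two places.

0.64

2 -> miss, frames (2)
1 -> miss, frames (2 1)
3 -> miss, frames (2 1 3)
1 -> hit
3 -> hit
0 -> miss, frames (2 1 3 0)
8 -> miss, evict 2, frames (1 3 0 8)
3 -> hit
1 -> hit
3 -> hit
1 -> hit
0 -> hit
3 -> hit
0 -> hit
Hits: 9 of 14 references → 9/14 = 0.6429.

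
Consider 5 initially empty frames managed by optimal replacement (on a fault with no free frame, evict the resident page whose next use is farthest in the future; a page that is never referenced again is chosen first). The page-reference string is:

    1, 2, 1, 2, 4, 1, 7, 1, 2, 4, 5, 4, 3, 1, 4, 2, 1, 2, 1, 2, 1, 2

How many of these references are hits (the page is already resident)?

1 -> fault, frames [1]
2 -> fault, frames [1, 2]
1 -> hit
2 -> hit
4 -> fault, frames [1, 2, 4]
1 -> hit
7 -> fault, frames [1, 2, 4, 7]
1 -> hit
2 -> hit
4 -> hit
5 -> fault, frames [1, 2, 4, 7, 5]
4 -> hit
3 -> fault, evict 5, frames [1, 2, 4, 7, 3]
1 -> hit
4 -> hit
2 -> hit
1 -> hit
2 -> hit
1 -> hit
2 -> hit
1 -> hit
2 -> hit
Hits: 16.

16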